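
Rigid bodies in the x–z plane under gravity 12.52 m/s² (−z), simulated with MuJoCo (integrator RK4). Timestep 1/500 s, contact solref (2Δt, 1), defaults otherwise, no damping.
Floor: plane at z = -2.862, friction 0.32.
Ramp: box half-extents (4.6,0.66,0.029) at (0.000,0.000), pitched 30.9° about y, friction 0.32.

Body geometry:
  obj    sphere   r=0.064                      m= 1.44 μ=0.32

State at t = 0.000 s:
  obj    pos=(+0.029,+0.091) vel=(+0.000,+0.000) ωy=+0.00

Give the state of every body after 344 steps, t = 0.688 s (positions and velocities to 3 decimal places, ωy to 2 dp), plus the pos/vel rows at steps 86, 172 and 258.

State at t = 0.688 s:
  obj    pos=(+0.962,-0.467) vel=(+2.711,-1.623) ωy=+49.36

Key-timestep trajectory:
   step    t(s)  obj.x    obj.z    obj.vx   obj.vz 
     86  0.1720   +0.087  +0.056  +0.678  -0.406
    172  0.3440   +0.262  -0.049  +1.356  -0.811
    258  0.5160   +0.554  -0.223  +2.034  -1.217


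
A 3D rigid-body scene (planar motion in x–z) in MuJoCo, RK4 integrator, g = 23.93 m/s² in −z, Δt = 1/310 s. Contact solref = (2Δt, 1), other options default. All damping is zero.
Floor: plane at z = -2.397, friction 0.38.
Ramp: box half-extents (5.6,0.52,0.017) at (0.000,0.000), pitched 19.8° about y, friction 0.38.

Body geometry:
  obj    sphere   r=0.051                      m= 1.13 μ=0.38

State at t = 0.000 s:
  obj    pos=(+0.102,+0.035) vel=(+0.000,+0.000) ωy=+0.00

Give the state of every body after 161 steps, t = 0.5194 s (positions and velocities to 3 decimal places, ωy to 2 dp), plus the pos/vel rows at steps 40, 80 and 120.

State at t = 0.5194 s:
  obj    pos=(+0.837,-0.229) vel=(+2.829,-1.019) ωy=+58.95

Key-timestep trajectory:
   step    t(s)  obj.x    obj.z    obj.vx   obj.vz 
     40  0.1290   +0.148  +0.019  +0.703  -0.253
     80  0.2581   +0.284  -0.030  +1.406  -0.506
    120  0.3871   +0.510  -0.111  +2.109  -0.759


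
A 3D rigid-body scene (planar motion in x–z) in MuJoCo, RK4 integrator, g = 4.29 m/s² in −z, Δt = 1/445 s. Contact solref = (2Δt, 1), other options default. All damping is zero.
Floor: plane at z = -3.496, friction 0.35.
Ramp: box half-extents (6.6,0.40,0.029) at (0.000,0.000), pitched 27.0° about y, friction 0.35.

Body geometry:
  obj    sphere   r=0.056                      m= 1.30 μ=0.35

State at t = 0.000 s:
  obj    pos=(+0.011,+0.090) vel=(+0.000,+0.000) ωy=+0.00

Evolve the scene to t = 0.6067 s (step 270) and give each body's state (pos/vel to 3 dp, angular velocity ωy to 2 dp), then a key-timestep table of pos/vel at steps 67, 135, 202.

State at t = 0.6067 s:
  obj    pos=(+0.239,-0.026) vel=(+0.752,-0.383) ωy=+15.07

Key-timestep trajectory:
   step    t(s)  obj.x    obj.z    obj.vx   obj.vz 
     67  0.1506   +0.025  +0.083  +0.187  -0.095
    135  0.3034   +0.068  +0.061  +0.376  -0.192
    202  0.4539   +0.139  +0.025  +0.563  -0.287


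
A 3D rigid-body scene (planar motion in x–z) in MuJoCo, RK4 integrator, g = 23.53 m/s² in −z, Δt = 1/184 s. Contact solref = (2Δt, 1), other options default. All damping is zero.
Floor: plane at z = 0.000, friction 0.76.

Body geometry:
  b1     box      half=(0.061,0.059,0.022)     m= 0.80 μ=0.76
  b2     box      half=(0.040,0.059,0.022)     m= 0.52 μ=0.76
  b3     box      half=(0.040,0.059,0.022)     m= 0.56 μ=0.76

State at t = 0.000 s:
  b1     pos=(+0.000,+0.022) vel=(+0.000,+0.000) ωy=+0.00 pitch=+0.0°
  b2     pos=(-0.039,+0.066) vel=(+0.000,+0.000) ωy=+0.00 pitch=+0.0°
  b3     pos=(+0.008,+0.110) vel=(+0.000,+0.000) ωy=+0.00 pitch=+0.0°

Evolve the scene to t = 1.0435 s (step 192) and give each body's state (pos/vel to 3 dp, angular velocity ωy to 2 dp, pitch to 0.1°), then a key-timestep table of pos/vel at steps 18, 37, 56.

State at t = 1.0435 s:
  b1     pos=(+0.000,+0.022) vel=(+0.000,+0.000) ωy=+0.00 pitch=+0.0°
  b2     pos=(-0.039,+0.066) vel=(+0.000,+0.000) ωy=+0.00 pitch=+0.0°
  b3     pos=(+0.111,+0.022) vel=(+0.000,+0.000) ωy=+0.00 pitch=+180.0°

Key-timestep trajectory:
   step    t(s)  b1.x    b1.z    b1.vx   b1.vz   b2.x    b2.z    b2.vx   b2.vz   b3.x    b3.z    b3.vx   b3.vz 
     18  0.0978   +0.000  +0.022  +0.000  +0.001   -0.039  +0.066  -0.001  +0.001   +0.023  +0.097  +0.270  -0.531
     37  0.2011   +0.000  +0.022  +0.000  +0.000   -0.039  +0.066  +0.000  +0.000   +0.065  +0.086  +0.368  -0.018
     56  0.3043   +0.000  +0.022  +0.000  +0.000   -0.039  +0.066  +0.000  +0.000   +0.114  +0.024  -0.004  -0.889


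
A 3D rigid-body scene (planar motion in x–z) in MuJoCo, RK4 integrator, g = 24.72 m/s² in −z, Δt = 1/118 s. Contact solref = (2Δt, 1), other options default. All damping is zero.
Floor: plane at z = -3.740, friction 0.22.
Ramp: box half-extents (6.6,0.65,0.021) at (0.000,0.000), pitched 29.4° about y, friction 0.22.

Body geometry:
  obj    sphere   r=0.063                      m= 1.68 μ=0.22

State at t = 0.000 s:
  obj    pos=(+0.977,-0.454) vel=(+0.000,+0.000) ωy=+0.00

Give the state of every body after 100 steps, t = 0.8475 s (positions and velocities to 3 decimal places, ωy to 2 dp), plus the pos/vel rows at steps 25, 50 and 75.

State at t = 0.8475 s:
  obj    pos=(+3.689,-1.982) vel=(+6.400,-3.606) ωy=+116.53

Key-timestep trajectory:
   step    t(s)  obj.x    obj.z    obj.vx   obj.vz 
     25  0.2119   +1.147  -0.550  +1.601  -0.902
     50  0.4237   +1.655  -0.836  +3.200  -1.803
     75  0.6356   +2.503  -1.314  +4.800  -2.705


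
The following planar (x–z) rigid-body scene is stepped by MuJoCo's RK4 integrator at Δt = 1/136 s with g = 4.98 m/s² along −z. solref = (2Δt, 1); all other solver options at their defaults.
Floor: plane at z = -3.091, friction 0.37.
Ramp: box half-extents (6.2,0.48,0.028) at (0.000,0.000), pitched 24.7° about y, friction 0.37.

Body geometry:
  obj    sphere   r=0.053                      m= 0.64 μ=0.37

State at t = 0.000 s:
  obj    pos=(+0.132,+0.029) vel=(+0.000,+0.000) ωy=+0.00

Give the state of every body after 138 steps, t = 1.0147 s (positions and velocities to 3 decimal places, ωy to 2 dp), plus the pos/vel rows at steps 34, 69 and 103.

State at t = 1.0147 s:
  obj    pos=(+0.827,-0.291) vel=(+1.370,-0.630) ωy=+28.45

Key-timestep trajectory:
   step    t(s)  obj.x    obj.z    obj.vx   obj.vz 
     34  0.2500   +0.174  +0.009  +0.338  -0.155
     69  0.5074   +0.306  -0.051  +0.685  -0.315
    103  0.7574   +0.519  -0.150  +1.023  -0.470


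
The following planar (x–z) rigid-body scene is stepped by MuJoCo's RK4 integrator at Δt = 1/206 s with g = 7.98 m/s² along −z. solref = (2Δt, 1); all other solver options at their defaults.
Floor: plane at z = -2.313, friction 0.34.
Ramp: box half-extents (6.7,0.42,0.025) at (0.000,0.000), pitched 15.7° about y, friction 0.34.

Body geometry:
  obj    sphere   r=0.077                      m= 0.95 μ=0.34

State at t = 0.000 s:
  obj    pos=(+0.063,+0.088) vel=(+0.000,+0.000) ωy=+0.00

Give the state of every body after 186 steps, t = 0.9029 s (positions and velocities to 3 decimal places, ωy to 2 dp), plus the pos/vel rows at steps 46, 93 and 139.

State at t = 0.9029 s:
  obj    pos=(+0.668,-0.082) vel=(+1.341,-0.377) ωy=+18.08

Key-timestep trajectory:
   step    t(s)  obj.x    obj.z    obj.vx   obj.vz 
     46  0.2233   +0.100  +0.078  +0.332  -0.093
     93  0.4515   +0.214  +0.046  +0.670  -0.188
    139  0.6748   +0.401  -0.007  +1.002  -0.282


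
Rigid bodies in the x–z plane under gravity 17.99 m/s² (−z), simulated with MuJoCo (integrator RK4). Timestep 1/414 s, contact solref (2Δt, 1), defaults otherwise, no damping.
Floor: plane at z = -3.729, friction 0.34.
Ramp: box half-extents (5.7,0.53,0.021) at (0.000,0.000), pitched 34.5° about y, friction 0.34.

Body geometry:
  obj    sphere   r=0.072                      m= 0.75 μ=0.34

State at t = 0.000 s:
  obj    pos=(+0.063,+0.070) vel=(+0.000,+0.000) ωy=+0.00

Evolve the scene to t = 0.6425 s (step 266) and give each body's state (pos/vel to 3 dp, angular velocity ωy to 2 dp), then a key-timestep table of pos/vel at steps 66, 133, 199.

State at t = 0.6425 s:
  obj    pos=(+1.301,-0.781) vel=(+3.854,-2.649) ωy=+64.94

Key-timestep trajectory:
   step    t(s)  obj.x    obj.z    obj.vx   obj.vz 
     66  0.1594   +0.139  +0.017  +0.956  -0.657
    133  0.3213   +0.372  -0.143  +1.927  -1.325
    199  0.4807   +0.756  -0.407  +2.883  -1.982


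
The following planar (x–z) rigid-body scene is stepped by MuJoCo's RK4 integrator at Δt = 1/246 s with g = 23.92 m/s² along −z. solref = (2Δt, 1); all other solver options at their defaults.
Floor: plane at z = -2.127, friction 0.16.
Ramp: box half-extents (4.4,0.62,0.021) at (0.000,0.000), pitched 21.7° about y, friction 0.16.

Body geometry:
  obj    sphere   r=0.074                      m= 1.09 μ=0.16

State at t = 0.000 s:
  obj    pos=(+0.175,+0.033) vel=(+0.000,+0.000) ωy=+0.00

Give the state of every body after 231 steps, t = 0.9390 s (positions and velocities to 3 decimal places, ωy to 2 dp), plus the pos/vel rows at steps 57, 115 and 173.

State at t = 0.9390 s:
  obj    pos=(+2.763,-0.997) vel=(+5.512,-2.194) ωy=+80.15

Key-timestep trajectory:
   step    t(s)  obj.x    obj.z    obj.vx   obj.vz 
     57  0.2317   +0.333  -0.030  +1.360  -0.541
    115  0.4675   +0.816  -0.223  +2.744  -1.092
    173  0.7033   +1.627  -0.545  +4.128  -1.643


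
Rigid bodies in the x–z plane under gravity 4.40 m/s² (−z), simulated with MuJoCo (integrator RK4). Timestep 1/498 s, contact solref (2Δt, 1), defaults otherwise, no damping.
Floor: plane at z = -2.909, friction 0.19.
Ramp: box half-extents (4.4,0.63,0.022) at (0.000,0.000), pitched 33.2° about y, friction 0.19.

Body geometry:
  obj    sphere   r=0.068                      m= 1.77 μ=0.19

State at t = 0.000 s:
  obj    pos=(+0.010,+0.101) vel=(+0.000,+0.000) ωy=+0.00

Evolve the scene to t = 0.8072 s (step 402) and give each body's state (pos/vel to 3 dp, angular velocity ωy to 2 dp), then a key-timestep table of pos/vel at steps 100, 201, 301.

State at t = 0.8072 s:
  obj    pos=(+0.479,-0.206) vel=(+1.162,-0.761) ωy=+20.43

Key-timestep trajectory:
   step    t(s)  obj.x    obj.z    obj.vx   obj.vz 
    100  0.2008   +0.039  +0.082  +0.289  -0.189
    201  0.4036   +0.127  +0.024  +0.581  -0.380
    301  0.6044   +0.273  -0.071  +0.870  -0.570


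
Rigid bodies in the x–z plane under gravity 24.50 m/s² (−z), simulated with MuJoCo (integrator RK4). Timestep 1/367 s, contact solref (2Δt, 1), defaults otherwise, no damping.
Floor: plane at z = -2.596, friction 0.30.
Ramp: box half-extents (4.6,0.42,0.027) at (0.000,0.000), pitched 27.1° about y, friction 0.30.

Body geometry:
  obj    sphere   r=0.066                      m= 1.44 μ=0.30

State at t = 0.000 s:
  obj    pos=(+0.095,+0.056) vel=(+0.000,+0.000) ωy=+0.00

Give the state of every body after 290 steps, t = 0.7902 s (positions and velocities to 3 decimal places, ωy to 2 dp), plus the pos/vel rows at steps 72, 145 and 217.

State at t = 0.7902 s:
  obj    pos=(+2.311,-1.078) vel=(+5.608,-2.870) ωy=+95.44

Key-timestep trajectory:
   step    t(s)  obj.x    obj.z    obj.vx   obj.vz 
     72  0.1962   +0.232  -0.014  +1.392  -0.713
    145  0.3951   +0.649  -0.228  +2.804  -1.435
    217  0.5913   +1.336  -0.579  +4.196  -2.147


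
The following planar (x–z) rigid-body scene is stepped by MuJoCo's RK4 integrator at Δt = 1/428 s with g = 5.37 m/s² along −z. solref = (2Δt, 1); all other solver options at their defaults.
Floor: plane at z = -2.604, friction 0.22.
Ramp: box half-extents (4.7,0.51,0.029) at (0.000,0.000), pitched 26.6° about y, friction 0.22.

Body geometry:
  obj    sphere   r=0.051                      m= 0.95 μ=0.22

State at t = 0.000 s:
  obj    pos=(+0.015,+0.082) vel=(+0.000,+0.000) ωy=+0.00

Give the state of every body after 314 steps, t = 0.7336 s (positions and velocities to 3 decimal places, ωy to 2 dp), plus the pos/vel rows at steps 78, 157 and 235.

State at t = 0.7336 s:
  obj    pos=(+0.428,-0.125) vel=(+1.127,-0.564) ωy=+24.70

Key-timestep trajectory:
   step    t(s)  obj.x    obj.z    obj.vx   obj.vz 
     78  0.1822   +0.041  +0.069  +0.280  -0.140
    157  0.3668   +0.118  +0.030  +0.563  -0.282
    235  0.5491   +0.247  -0.034  +0.843  -0.422


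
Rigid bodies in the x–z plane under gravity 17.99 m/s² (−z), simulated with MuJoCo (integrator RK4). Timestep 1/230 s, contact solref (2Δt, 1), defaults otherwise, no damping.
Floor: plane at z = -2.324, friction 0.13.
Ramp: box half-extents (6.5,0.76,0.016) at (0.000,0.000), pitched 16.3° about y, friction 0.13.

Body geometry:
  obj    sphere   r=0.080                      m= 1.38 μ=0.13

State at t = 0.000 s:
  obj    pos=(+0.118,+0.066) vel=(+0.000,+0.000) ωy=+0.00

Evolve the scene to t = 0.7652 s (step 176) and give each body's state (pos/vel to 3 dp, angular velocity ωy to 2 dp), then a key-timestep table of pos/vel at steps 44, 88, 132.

State at t = 0.7652 s:
  obj    pos=(+1.132,-0.231) vel=(+2.649,-0.775) ωy=+34.49

Key-timestep trajectory:
   step    t(s)  obj.x    obj.z    obj.vx   obj.vz 
     44  0.1913   +0.181  +0.047  +0.662  -0.194
     88  0.3826   +0.371  -0.009  +1.325  -0.387
    132  0.5739   +0.688  -0.101  +1.987  -0.581


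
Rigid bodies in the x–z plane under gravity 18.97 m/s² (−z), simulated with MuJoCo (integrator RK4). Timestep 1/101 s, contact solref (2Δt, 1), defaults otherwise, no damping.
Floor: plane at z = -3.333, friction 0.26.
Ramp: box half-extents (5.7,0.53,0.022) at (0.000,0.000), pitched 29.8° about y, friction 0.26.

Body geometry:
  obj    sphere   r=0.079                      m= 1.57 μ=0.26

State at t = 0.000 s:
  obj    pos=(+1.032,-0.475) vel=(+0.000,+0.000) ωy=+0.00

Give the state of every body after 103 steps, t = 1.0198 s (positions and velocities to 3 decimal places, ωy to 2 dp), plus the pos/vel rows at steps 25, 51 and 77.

State at t = 1.0198 s:
  obj    pos=(+4.071,-2.215) vel=(+5.960,-3.413) ωy=+86.89

Key-timestep trajectory:
   step    t(s)  obj.x    obj.z    obj.vx   obj.vz 
     25  0.2475   +1.211  -0.577  +1.447  -0.829
     51  0.5050   +1.778  -0.902  +2.951  -1.690
     77  0.7624   +2.731  -1.448  +4.456  -2.552


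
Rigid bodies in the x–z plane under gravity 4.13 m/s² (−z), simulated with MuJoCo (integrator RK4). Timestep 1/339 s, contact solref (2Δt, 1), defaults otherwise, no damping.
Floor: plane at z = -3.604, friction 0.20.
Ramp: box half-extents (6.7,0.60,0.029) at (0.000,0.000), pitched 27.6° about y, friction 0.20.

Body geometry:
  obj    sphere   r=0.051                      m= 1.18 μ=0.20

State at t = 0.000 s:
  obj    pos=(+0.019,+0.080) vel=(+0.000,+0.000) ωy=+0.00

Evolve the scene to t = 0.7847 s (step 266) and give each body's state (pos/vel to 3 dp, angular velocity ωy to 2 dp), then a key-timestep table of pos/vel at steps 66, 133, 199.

State at t = 0.7847 s:
  obj    pos=(+0.392,-0.115) vel=(+0.950,-0.497) ωy=+21.02

Key-timestep trajectory:
   step    t(s)  obj.x    obj.z    obj.vx   obj.vz 
     66  0.1947   +0.042  +0.068  +0.236  -0.123
    133  0.3923   +0.112  +0.032  +0.475  -0.248
    199  0.5870   +0.228  -0.029  +0.711  -0.372


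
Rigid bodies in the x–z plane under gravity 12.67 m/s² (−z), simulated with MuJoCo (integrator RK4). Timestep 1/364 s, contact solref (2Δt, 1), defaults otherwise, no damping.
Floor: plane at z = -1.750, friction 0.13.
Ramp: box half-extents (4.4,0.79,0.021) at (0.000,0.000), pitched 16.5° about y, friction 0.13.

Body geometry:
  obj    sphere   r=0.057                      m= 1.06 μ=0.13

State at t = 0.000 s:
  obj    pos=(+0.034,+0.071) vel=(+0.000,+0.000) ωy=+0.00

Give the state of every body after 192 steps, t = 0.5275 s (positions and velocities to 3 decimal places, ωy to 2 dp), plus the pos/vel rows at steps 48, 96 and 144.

State at t = 0.5275 s:
  obj    pos=(+0.377,-0.030) vel=(+1.300,-0.385) ωy=+23.78

Key-timestep trajectory:
   step    t(s)  obj.x    obj.z    obj.vx   obj.vz 
     48  0.1319   +0.056  +0.065  +0.325  -0.096
     96  0.2637   +0.120  +0.046  +0.650  -0.193
    144  0.3956   +0.227  +0.014  +0.975  -0.289


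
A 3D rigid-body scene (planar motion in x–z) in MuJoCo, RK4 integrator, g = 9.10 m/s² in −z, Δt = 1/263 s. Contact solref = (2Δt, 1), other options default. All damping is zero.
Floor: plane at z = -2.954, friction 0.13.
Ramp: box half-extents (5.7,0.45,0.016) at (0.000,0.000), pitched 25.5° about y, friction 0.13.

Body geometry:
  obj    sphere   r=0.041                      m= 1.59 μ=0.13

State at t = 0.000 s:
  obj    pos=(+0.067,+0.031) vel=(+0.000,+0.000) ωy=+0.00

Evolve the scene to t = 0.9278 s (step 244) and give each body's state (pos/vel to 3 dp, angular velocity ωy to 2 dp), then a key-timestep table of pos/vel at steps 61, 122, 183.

State at t = 0.9278 s:
  obj    pos=(+1.175,-0.497) vel=(+2.388,-1.138) ωy=+60.34

Key-timestep trajectory:
   step    t(s)  obj.x    obj.z    obj.vx   obj.vz 
     61  0.2319   +0.136  -0.002  +0.598  -0.284
    122  0.4639   +0.344  -0.101  +1.196  -0.563
    183  0.6958   +0.690  -0.266  +1.791  -0.853


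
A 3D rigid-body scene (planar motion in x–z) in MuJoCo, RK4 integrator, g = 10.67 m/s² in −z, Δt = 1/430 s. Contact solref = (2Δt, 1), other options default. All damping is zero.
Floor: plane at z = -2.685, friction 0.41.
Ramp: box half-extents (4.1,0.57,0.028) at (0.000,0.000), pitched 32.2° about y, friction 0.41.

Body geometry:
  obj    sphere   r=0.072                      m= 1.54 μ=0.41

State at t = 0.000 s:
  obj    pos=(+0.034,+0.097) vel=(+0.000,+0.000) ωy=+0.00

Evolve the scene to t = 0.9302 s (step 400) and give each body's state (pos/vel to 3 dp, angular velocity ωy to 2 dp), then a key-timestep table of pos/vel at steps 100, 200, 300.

State at t = 0.9302 s:
  obj    pos=(+1.521,-0.840) vel=(+3.197,-2.013) ωy=+52.47

Key-timestep trajectory:
   step    t(s)  obj.x    obj.z    obj.vx   obj.vz 
    100  0.2326   +0.127  +0.038  +0.799  -0.503
    200  0.4651   +0.406  -0.137  +1.599  -1.007
    300  0.6977   +0.870  -0.430  +2.398  -1.510


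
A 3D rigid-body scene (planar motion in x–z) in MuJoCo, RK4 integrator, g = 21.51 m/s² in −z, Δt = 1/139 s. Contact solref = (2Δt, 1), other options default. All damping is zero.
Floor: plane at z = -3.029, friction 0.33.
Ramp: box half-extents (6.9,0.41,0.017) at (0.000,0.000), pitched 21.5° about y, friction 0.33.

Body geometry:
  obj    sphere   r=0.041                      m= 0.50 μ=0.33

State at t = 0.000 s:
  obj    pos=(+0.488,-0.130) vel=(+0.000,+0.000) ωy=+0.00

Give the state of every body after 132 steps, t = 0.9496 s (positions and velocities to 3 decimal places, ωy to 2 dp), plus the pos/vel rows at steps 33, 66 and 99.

State at t = 0.9496 s:
  obj    pos=(+2.850,-1.060) vel=(+4.975,-1.960) ωy=+130.41

Key-timestep trajectory:
   step    t(s)  obj.x    obj.z    obj.vx   obj.vz 
     33  0.2374   +0.636  -0.188  +1.244  -0.490
     66  0.4748   +1.079  -0.363  +2.488  -0.980
     99  0.7122   +1.817  -0.653  +3.731  -1.470


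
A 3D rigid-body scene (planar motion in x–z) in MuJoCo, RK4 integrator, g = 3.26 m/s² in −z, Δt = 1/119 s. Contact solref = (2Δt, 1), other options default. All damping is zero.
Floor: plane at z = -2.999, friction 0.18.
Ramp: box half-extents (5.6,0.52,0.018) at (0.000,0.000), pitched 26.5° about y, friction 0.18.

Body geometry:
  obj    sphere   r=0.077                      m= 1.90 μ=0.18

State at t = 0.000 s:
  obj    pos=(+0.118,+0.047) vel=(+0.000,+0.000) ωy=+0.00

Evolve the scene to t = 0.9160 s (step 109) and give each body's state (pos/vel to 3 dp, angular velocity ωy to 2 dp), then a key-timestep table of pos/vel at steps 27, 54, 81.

State at t = 0.9160 s:
  obj    pos=(+0.508,-0.147) vel=(+0.852,-0.425) ωy=+12.35

Key-timestep trajectory:
   step    t(s)  obj.x    obj.z    obj.vx   obj.vz 
     27  0.2269   +0.142  +0.035  +0.211  -0.105
     54  0.4538   +0.214  -0.001  +0.422  -0.210
     81  0.6807   +0.334  -0.060  +0.633  -0.316


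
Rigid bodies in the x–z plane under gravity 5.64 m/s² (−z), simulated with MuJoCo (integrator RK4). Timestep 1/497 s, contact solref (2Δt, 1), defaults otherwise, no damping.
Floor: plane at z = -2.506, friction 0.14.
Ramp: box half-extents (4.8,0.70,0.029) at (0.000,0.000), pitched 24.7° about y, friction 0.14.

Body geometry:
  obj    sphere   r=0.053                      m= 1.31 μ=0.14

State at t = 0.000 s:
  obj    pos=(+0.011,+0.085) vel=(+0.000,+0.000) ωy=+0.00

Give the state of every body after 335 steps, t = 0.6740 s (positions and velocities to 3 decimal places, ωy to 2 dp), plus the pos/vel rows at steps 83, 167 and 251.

State at t = 0.6740 s:
  obj    pos=(+0.359,-0.075) vel=(+1.031,-0.474) ωy=+21.41

Key-timestep trajectory:
   step    t(s)  obj.x    obj.z    obj.vx   obj.vz 
     83  0.1670   +0.032  +0.075  +0.255  -0.118
    167  0.3360   +0.097  +0.045  +0.514  -0.236
    251  0.5050   +0.206  -0.005  +0.772  -0.355


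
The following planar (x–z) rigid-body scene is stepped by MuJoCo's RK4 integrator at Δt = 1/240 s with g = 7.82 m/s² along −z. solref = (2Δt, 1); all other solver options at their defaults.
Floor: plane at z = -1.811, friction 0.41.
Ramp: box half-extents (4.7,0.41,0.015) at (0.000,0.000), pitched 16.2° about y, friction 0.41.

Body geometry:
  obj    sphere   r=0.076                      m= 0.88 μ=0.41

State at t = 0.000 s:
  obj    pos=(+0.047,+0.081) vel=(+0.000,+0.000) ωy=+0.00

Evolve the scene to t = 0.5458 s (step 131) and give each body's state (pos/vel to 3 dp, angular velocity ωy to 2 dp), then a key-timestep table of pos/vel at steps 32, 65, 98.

State at t = 0.5458 s:
  obj    pos=(+0.270,+0.016) vel=(+0.817,-0.237) ωy=+11.19

Key-timestep trajectory:
   step    t(s)  obj.x    obj.z    obj.vx   obj.vz 
     32  0.1333   +0.060  +0.077  +0.200  -0.058
     65  0.2708   +0.102  +0.065  +0.405  -0.118
     98  0.4083   +0.172  +0.045  +0.611  -0.178


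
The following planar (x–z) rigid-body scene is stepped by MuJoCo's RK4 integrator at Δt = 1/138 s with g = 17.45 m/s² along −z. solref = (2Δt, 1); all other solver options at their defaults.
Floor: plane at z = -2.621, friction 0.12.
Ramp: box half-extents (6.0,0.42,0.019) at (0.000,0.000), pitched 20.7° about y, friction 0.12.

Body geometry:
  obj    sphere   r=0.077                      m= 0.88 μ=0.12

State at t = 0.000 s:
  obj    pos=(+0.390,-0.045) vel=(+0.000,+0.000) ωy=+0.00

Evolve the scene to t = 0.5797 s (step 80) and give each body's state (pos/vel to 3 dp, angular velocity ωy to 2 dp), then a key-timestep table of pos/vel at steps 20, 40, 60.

State at t = 0.5797 s:
  obj    pos=(+1.083,-0.307) vel=(+2.390,-0.903) ωy=+33.15

Key-timestep trajectory:
   step    t(s)  obj.x    obj.z    obj.vx   obj.vz 
     20  0.1449   +0.433  -0.061  +0.598  -0.226
     40  0.2899   +0.563  -0.110  +1.195  -0.452
     60  0.4348   +0.780  -0.192  +1.793  -0.677


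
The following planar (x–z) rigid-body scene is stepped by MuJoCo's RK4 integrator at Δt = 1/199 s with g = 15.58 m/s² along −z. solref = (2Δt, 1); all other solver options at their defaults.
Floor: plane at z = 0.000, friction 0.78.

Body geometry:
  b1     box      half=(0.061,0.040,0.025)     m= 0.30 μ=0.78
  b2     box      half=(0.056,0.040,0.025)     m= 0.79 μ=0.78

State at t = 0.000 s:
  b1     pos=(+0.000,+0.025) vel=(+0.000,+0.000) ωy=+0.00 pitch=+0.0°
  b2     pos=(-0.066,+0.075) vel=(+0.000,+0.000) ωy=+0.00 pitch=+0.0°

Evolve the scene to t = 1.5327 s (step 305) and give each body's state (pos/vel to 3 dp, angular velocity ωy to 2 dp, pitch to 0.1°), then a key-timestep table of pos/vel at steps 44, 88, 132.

State at t = 1.5327 s:
  b1     pos=(+0.000,+0.025) vel=(+0.000,+0.000) ωy=+0.00 pitch=+0.0°
  b2     pos=(-0.121,+0.056) vel=(+0.000,+0.000) ωy=+0.00 pitch=-90.0°

Key-timestep trajectory:
   step    t(s)  b1.x    b1.z    b1.vx   b1.vz   b2.x    b2.z    b2.vx   b2.vz 
     44  0.2211   +0.000  +0.025  +0.000  +0.000   -0.098  +0.061  -0.251  +0.009
     88  0.4422   +0.000  +0.025  +0.000  +0.000   -0.136  +0.060  +0.051  -0.009
    132  0.6633   +0.000  +0.025  +0.000  +0.000   -0.122  +0.056  -0.152  +0.016


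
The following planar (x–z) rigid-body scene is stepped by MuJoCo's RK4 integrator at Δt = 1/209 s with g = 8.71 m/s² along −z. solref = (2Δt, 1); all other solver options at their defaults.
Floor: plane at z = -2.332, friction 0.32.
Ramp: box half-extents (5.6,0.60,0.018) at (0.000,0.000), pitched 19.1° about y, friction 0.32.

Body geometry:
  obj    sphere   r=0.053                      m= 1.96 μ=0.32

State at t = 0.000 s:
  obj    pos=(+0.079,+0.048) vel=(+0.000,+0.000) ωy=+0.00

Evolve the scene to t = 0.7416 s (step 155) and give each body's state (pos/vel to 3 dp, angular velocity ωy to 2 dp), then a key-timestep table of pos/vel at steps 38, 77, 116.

State at t = 0.7416 s:
  obj    pos=(+0.608,-0.135) vel=(+1.427,-0.494) ωy=+28.48

Key-timestep trajectory:
   step    t(s)  obj.x    obj.z    obj.vx   obj.vz 
     38  0.1818   +0.111  +0.037  +0.350  -0.121
     77  0.3684   +0.210  +0.003  +0.709  -0.245
    116  0.5550   +0.375  -0.055  +1.068  -0.370


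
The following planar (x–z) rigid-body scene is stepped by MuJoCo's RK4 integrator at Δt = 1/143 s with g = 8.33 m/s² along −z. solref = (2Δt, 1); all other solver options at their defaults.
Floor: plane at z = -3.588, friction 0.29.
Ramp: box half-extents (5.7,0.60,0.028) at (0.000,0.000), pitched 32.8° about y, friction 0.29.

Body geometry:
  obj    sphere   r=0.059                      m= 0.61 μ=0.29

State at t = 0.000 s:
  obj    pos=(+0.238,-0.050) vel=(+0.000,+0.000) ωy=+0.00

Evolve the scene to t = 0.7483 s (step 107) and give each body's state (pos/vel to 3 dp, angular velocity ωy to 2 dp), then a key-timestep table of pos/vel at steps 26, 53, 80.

State at t = 0.7483 s:
  obj    pos=(+0.997,-0.539) vel=(+2.028,-1.307) ωy=+40.86

Key-timestep trajectory:
   step    t(s)  obj.x    obj.z    obj.vx   obj.vz 
     26  0.1818   +0.283  -0.079  +0.493  -0.318
     53  0.3706   +0.424  -0.170  +1.004  -0.647
     80  0.5594   +0.662  -0.323  +1.516  -0.977


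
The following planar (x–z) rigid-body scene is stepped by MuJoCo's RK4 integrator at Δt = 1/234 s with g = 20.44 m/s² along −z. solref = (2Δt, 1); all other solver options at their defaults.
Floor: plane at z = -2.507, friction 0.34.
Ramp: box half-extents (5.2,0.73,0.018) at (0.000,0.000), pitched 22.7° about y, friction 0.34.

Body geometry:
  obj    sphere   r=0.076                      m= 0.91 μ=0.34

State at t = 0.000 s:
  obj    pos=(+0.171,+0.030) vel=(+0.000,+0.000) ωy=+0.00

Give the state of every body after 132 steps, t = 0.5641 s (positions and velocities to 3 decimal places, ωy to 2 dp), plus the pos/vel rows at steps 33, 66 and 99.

State at t = 0.5641 s:
  obj    pos=(+0.998,-0.316) vel=(+2.932,-1.227) ωy=+41.81

Key-timestep trajectory:
   step    t(s)  obj.x    obj.z    obj.vx   obj.vz 
     33  0.1410   +0.223  +0.009  +0.733  -0.307
     66  0.2821   +0.378  -0.056  +1.466  -0.613
     99  0.4231   +0.636  -0.164  +2.199  -0.920


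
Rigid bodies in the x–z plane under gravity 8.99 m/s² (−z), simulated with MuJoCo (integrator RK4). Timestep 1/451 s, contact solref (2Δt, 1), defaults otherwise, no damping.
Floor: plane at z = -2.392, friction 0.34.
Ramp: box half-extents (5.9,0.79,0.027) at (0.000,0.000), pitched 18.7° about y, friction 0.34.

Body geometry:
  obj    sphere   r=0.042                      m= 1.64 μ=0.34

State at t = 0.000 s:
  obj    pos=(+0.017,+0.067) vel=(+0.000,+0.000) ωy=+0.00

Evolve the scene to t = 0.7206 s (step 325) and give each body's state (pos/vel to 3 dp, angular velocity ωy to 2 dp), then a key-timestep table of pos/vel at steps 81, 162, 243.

State at t = 0.7206 s:
  obj    pos=(+0.523,-0.104) vel=(+1.405,-0.476) ωy=+35.32

Key-timestep trajectory:
   step    t(s)  obj.x    obj.z    obj.vx   obj.vz 
     81  0.1796   +0.048  +0.056  +0.350  -0.119
    162  0.3592   +0.143  +0.024  +0.701  -0.237
    243  0.5388   +0.300  -0.029  +1.051  -0.356


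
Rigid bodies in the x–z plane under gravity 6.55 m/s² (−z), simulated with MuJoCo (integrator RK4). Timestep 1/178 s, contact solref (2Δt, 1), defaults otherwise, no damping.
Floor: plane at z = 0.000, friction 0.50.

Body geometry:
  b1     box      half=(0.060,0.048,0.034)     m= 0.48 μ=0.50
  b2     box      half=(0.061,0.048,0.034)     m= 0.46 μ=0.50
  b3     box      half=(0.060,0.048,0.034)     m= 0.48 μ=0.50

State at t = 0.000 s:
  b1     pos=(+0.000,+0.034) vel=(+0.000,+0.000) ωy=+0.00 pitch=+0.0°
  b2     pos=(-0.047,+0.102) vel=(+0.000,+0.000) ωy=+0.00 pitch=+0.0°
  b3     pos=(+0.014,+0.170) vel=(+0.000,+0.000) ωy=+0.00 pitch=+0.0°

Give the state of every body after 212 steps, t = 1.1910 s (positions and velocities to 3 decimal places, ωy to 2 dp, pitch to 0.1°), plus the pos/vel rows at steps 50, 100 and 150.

State at t = 1.1910 s:
  b1     pos=(+0.000,+0.034) vel=(+0.000,+0.000) ωy=+0.00 pitch=+0.0°
  b2     pos=(-0.047,+0.102) vel=(+0.000,+0.000) ωy=+0.00 pitch=+0.0°
  b3     pos=(+0.157,+0.034) vel=(+0.000,+0.000) ωy=+0.00 pitch=+180.0°

Key-timestep trajectory:
   step    t(s)  b1.x    b1.z    b1.vx   b1.vz   b2.x    b2.z    b2.vx   b2.vz   b3.x    b3.z    b3.vx   b3.vz 
     50  0.2809   +0.000  +0.034  +0.000  +0.000   -0.047  +0.102  +0.000  +0.000   +0.014  +0.170  +0.004  +0.000
    100  0.5618   +0.000  +0.034  +0.000  +0.000   -0.047  +0.102  +0.000  +0.000   +0.020  +0.169  +0.054  -0.010
    150  0.8427   +0.000  +0.034  +0.000  +0.000   -0.047  +0.102  +0.000  +0.000   +0.070  +0.128  +0.400  -0.203


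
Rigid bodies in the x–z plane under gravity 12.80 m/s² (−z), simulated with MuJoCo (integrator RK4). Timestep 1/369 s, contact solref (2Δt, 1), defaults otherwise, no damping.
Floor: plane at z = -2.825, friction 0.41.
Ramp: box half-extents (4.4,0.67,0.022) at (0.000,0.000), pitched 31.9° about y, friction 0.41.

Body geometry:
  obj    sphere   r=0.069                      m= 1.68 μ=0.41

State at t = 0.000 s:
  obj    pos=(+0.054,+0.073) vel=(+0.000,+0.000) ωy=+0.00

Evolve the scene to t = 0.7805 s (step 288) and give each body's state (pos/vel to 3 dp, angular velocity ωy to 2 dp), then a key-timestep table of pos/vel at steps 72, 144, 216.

State at t = 0.7805 s:
  obj    pos=(+1.304,-0.704) vel=(+3.201,-1.993) ωy=+54.64

Key-timestep trajectory:
   step    t(s)  obj.x    obj.z    obj.vx   obj.vz 
     72  0.1951   +0.132  +0.025  +0.800  -0.498
    144  0.3902   +0.367  -0.121  +1.601  -0.996
    216  0.5854   +0.757  -0.364  +2.401  -1.495


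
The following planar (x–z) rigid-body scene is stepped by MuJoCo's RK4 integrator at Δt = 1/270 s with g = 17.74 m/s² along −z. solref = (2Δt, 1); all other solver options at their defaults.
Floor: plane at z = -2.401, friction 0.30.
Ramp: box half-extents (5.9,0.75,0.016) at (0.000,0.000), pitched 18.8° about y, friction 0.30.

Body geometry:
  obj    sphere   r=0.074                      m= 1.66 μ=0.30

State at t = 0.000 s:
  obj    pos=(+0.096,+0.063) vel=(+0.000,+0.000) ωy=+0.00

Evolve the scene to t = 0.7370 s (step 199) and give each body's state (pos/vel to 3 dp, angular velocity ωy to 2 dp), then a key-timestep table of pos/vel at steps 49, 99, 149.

State at t = 0.7370 s:
  obj    pos=(+1.146,-0.295) vel=(+2.849,-0.970) ωy=+40.67

Key-timestep trajectory:
   step    t(s)  obj.x    obj.z    obj.vx   obj.vz 
     49  0.1815   +0.160  +0.041  +0.702  -0.239
     99  0.3667   +0.356  -0.026  +1.418  -0.483
    149  0.5519   +0.685  -0.138  +2.133  -0.726


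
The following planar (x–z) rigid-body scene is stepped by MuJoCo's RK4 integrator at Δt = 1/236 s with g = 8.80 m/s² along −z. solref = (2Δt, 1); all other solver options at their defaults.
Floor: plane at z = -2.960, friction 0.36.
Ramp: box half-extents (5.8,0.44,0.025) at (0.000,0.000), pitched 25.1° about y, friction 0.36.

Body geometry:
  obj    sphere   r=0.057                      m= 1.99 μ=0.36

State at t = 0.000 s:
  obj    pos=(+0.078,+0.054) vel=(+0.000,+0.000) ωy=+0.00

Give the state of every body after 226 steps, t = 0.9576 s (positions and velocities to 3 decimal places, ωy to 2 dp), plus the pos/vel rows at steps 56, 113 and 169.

State at t = 0.9576 s:
  obj    pos=(+1.185,-0.465) vel=(+2.312,-1.083) ωy=+44.79

Key-timestep trajectory:
   step    t(s)  obj.x    obj.z    obj.vx   obj.vz 
     56  0.2373   +0.146  +0.022  +0.573  -0.268
    113  0.4788   +0.355  -0.076  +1.156  -0.542
    169  0.7161   +0.697  -0.236  +1.729  -0.810


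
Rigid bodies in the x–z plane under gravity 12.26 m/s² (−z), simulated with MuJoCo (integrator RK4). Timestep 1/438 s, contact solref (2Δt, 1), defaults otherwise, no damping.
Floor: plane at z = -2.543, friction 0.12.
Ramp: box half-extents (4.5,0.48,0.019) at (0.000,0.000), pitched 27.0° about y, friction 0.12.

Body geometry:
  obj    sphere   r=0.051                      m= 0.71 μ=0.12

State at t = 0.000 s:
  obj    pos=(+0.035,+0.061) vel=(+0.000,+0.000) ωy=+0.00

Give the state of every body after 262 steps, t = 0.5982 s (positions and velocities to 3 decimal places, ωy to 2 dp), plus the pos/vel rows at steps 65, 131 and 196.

State at t = 0.5982 s:
  obj    pos=(+0.713,-0.285) vel=(+2.271,-1.146) ωy=+38.49

Key-timestep trajectory:
   step    t(s)  obj.x    obj.z    obj.vx   obj.vz 
     65  0.1484   +0.077  +0.040  +0.562  -0.288
    131  0.2991   +0.204  -0.026  +1.132  -0.582
    196  0.4475   +0.415  -0.133  +1.691  -0.880


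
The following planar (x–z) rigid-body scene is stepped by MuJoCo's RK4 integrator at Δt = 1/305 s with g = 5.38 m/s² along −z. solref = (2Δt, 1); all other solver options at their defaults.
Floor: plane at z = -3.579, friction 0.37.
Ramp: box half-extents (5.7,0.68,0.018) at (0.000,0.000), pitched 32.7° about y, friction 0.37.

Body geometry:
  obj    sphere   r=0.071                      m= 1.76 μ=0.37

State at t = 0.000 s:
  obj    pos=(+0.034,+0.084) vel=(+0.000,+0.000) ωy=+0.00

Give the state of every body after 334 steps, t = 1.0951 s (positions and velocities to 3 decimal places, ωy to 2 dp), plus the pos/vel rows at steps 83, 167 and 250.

State at t = 1.0951 s:
  obj    pos=(+1.082,-0.589) vel=(+1.913,-1.228) ωy=+32.02

Key-timestep trajectory:
   step    t(s)  obj.x    obj.z    obj.vx   obj.vz 
     83  0.2721   +0.099  +0.042  +0.475  -0.305
    167  0.5475   +0.296  -0.084  +0.957  -0.614
    250  0.8197   +0.621  -0.293  +1.432  -0.919


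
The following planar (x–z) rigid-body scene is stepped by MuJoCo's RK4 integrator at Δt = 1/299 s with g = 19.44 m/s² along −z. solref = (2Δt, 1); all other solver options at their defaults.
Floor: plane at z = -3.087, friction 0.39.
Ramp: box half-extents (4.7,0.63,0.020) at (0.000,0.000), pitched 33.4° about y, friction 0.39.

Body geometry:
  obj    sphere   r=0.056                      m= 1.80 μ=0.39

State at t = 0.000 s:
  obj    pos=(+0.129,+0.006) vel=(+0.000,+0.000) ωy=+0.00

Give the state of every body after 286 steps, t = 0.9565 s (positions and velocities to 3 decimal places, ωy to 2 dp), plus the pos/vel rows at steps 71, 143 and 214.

State at t = 0.9565 s:
  obj    pos=(+3.048,-1.919) vel=(+6.104,-4.025) ωy=+130.55

Key-timestep trajectory:
   step    t(s)  obj.x    obj.z    obj.vx   obj.vz 
     71  0.2375   +0.309  -0.113  +1.516  -0.999
    143  0.4783   +0.859  -0.475  +3.052  -2.013
    214  0.7157   +1.764  -1.072  +4.567  -3.012


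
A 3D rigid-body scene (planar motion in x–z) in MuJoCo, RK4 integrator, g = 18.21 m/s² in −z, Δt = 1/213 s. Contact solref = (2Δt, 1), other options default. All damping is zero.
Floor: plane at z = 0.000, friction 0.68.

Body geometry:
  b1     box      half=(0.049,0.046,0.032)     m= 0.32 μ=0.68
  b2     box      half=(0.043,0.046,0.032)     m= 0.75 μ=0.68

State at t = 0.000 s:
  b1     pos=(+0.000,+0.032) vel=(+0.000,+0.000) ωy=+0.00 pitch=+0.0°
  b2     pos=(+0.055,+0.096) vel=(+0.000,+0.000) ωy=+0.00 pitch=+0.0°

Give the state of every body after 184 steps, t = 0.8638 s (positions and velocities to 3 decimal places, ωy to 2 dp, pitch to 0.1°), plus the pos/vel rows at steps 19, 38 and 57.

State at t = 0.8638 s:
  b1     pos=(+0.000,+0.032) vel=(+0.000,+0.000) ωy=+0.00 pitch=+0.0°
  b2     pos=(+0.095,+0.043) vel=(+0.000,+0.000) ωy=+0.00 pitch=+90.0°

Key-timestep trajectory:
   step    t(s)  b1.x    b1.z    b1.vx   b1.vz   b2.x    b2.z    b2.vx   b2.vz 
     19  0.0892   +0.000  +0.032  -0.001  +0.000   +0.063  +0.093  +0.201  -0.092
     38  0.1784   +0.000  +0.032  +0.000  +0.000   +0.089  +0.051  +0.329  -1.138
     57  0.2676   +0.000  +0.032  +0.000  +0.000   +0.094  +0.043  -0.088  +0.005


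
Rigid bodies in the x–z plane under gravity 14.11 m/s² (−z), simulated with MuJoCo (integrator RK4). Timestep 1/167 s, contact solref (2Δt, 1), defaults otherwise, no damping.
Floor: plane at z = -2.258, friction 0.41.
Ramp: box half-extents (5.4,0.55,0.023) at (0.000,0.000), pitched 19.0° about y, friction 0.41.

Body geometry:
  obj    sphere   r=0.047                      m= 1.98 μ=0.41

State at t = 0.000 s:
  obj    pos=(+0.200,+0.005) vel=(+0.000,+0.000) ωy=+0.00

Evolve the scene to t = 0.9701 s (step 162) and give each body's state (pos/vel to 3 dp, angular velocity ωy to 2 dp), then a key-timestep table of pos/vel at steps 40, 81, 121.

State at t = 0.9701 s:
  obj    pos=(+1.660,-0.498) vel=(+3.009,-1.036) ωy=+67.71

Key-timestep trajectory:
   step    t(s)  obj.x    obj.z    obj.vx   obj.vz 
     40  0.2395   +0.289  -0.026  +0.743  -0.256
     81  0.4850   +0.565  -0.121  +1.505  -0.518
    121  0.7246   +1.014  -0.275  +2.248  -0.774


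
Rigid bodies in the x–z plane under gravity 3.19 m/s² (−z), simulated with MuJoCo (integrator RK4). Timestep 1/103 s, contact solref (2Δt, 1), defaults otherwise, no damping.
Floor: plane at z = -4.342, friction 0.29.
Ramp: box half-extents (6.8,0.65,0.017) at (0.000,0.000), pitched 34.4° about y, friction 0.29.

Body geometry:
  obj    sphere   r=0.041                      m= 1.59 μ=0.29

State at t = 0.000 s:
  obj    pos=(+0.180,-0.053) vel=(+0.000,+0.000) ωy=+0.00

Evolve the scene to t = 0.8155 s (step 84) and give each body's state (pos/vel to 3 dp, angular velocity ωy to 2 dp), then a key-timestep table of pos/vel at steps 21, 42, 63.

State at t = 0.8155 s:
  obj    pos=(+0.533,-0.295) vel=(+0.866,-0.593) ωy=+25.59

Key-timestep trajectory:
   step    t(s)  obj.x    obj.z    obj.vx   obj.vz 
     21  0.2039   +0.202  -0.068  +0.217  -0.148
     42  0.4078   +0.268  -0.113  +0.433  -0.297
     63  0.6117   +0.379  -0.189  +0.650  -0.445


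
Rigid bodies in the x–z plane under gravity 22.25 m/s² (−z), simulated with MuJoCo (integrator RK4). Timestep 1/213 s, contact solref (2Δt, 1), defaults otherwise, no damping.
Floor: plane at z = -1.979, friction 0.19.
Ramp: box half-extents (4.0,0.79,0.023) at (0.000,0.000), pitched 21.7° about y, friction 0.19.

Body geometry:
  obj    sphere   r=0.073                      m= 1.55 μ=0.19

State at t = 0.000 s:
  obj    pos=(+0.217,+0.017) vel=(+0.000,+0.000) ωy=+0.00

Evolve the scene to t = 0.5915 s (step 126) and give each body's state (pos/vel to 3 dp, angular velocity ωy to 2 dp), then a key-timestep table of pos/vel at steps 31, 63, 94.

State at t = 0.5915 s:
  obj    pos=(+1.173,-0.363) vel=(+3.230,-1.285) ωy=+47.60

Key-timestep trajectory:
   step    t(s)  obj.x    obj.z    obj.vx   obj.vz 
     31  0.1455   +0.275  -0.006  +0.795  -0.316
     63  0.2958   +0.456  -0.078  +1.615  -0.643
     94  0.4413   +0.749  -0.195  +2.410  -0.959


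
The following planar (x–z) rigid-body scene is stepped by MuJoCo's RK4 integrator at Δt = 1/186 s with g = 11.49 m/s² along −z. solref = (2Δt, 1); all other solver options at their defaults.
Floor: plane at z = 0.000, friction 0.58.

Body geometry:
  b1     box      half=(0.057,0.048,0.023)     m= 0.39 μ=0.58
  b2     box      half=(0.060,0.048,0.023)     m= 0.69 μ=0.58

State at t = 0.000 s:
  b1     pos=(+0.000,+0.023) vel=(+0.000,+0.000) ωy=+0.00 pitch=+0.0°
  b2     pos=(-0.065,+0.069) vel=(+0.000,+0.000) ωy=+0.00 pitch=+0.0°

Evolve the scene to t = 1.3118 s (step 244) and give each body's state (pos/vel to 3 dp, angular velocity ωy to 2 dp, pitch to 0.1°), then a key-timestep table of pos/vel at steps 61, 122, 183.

State at t = 1.3118 s:
  b1     pos=(+0.001,+0.023) vel=(+0.001,+0.000) ωy=+0.00 pitch=+0.0°
  b2     pos=(-0.078,+0.057) vel=(+0.000,-0.001) ωy=+0.02 pitch=-42.0°

Key-timestep trajectory:
   step    t(s)  b1.x    b1.z    b1.vx   b1.vz   b2.x    b2.z    b2.vx   b2.vz 
     61  0.3280   +0.000  +0.023  +0.000  +0.002   -0.078  +0.058  +0.011  +0.005
    122  0.6559   +0.001  +0.023  +0.001  +0.000   -0.078  +0.058  +0.000  -0.001
    183  0.9839   +0.001  +0.023  +0.001  +0.000   -0.078  +0.057  +0.000  -0.001
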